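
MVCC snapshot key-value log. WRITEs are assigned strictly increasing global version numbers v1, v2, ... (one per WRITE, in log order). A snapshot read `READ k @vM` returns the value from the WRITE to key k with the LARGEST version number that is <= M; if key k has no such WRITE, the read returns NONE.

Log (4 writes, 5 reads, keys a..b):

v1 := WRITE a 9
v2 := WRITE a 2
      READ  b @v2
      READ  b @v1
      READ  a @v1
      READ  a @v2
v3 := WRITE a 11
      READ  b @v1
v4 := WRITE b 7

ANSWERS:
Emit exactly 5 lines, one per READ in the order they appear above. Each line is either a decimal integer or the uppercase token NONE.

v1: WRITE a=9  (a history now [(1, 9)])
v2: WRITE a=2  (a history now [(1, 9), (2, 2)])
READ b @v2: history=[] -> no version <= 2 -> NONE
READ b @v1: history=[] -> no version <= 1 -> NONE
READ a @v1: history=[(1, 9), (2, 2)] -> pick v1 -> 9
READ a @v2: history=[(1, 9), (2, 2)] -> pick v2 -> 2
v3: WRITE a=11  (a history now [(1, 9), (2, 2), (3, 11)])
READ b @v1: history=[] -> no version <= 1 -> NONE
v4: WRITE b=7  (b history now [(4, 7)])

Answer: NONE
NONE
9
2
NONE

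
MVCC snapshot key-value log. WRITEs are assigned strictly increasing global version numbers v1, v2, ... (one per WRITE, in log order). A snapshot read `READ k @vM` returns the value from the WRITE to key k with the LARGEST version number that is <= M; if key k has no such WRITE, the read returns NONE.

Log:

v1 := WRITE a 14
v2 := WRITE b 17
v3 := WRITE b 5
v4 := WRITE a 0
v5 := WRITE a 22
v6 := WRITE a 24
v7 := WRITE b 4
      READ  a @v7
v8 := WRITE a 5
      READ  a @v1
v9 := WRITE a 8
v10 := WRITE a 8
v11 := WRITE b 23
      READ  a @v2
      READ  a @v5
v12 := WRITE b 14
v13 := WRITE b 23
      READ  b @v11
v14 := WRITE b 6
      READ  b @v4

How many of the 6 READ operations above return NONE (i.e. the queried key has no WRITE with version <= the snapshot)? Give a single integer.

v1: WRITE a=14  (a history now [(1, 14)])
v2: WRITE b=17  (b history now [(2, 17)])
v3: WRITE b=5  (b history now [(2, 17), (3, 5)])
v4: WRITE a=0  (a history now [(1, 14), (4, 0)])
v5: WRITE a=22  (a history now [(1, 14), (4, 0), (5, 22)])
v6: WRITE a=24  (a history now [(1, 14), (4, 0), (5, 22), (6, 24)])
v7: WRITE b=4  (b history now [(2, 17), (3, 5), (7, 4)])
READ a @v7: history=[(1, 14), (4, 0), (5, 22), (6, 24)] -> pick v6 -> 24
v8: WRITE a=5  (a history now [(1, 14), (4, 0), (5, 22), (6, 24), (8, 5)])
READ a @v1: history=[(1, 14), (4, 0), (5, 22), (6, 24), (8, 5)] -> pick v1 -> 14
v9: WRITE a=8  (a history now [(1, 14), (4, 0), (5, 22), (6, 24), (8, 5), (9, 8)])
v10: WRITE a=8  (a history now [(1, 14), (4, 0), (5, 22), (6, 24), (8, 5), (9, 8), (10, 8)])
v11: WRITE b=23  (b history now [(2, 17), (3, 5), (7, 4), (11, 23)])
READ a @v2: history=[(1, 14), (4, 0), (5, 22), (6, 24), (8, 5), (9, 8), (10, 8)] -> pick v1 -> 14
READ a @v5: history=[(1, 14), (4, 0), (5, 22), (6, 24), (8, 5), (9, 8), (10, 8)] -> pick v5 -> 22
v12: WRITE b=14  (b history now [(2, 17), (3, 5), (7, 4), (11, 23), (12, 14)])
v13: WRITE b=23  (b history now [(2, 17), (3, 5), (7, 4), (11, 23), (12, 14), (13, 23)])
READ b @v11: history=[(2, 17), (3, 5), (7, 4), (11, 23), (12, 14), (13, 23)] -> pick v11 -> 23
v14: WRITE b=6  (b history now [(2, 17), (3, 5), (7, 4), (11, 23), (12, 14), (13, 23), (14, 6)])
READ b @v4: history=[(2, 17), (3, 5), (7, 4), (11, 23), (12, 14), (13, 23), (14, 6)] -> pick v3 -> 5
Read results in order: ['24', '14', '14', '22', '23', '5']
NONE count = 0

Answer: 0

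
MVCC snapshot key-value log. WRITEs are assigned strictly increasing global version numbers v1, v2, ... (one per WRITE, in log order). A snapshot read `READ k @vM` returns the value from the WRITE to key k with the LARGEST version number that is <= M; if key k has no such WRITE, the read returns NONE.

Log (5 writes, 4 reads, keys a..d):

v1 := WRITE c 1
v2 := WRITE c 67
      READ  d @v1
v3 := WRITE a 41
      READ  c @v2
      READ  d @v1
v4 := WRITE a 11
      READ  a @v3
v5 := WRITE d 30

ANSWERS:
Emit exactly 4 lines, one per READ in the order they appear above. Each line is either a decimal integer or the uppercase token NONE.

Answer: NONE
67
NONE
41

Derivation:
v1: WRITE c=1  (c history now [(1, 1)])
v2: WRITE c=67  (c history now [(1, 1), (2, 67)])
READ d @v1: history=[] -> no version <= 1 -> NONE
v3: WRITE a=41  (a history now [(3, 41)])
READ c @v2: history=[(1, 1), (2, 67)] -> pick v2 -> 67
READ d @v1: history=[] -> no version <= 1 -> NONE
v4: WRITE a=11  (a history now [(3, 41), (4, 11)])
READ a @v3: history=[(3, 41), (4, 11)] -> pick v3 -> 41
v5: WRITE d=30  (d history now [(5, 30)])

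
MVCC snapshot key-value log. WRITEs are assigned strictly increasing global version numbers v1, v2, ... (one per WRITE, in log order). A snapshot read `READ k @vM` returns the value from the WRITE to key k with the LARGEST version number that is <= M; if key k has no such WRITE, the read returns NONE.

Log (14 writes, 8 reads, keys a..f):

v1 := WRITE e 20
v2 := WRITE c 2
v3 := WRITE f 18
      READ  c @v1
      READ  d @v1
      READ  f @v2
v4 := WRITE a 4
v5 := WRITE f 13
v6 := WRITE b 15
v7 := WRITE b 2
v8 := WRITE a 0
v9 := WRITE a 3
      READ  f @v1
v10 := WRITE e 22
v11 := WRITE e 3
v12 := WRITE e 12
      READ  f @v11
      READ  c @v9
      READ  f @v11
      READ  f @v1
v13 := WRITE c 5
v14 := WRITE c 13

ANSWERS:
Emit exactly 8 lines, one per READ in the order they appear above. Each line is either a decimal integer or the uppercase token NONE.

v1: WRITE e=20  (e history now [(1, 20)])
v2: WRITE c=2  (c history now [(2, 2)])
v3: WRITE f=18  (f history now [(3, 18)])
READ c @v1: history=[(2, 2)] -> no version <= 1 -> NONE
READ d @v1: history=[] -> no version <= 1 -> NONE
READ f @v2: history=[(3, 18)] -> no version <= 2 -> NONE
v4: WRITE a=4  (a history now [(4, 4)])
v5: WRITE f=13  (f history now [(3, 18), (5, 13)])
v6: WRITE b=15  (b history now [(6, 15)])
v7: WRITE b=2  (b history now [(6, 15), (7, 2)])
v8: WRITE a=0  (a history now [(4, 4), (8, 0)])
v9: WRITE a=3  (a history now [(4, 4), (8, 0), (9, 3)])
READ f @v1: history=[(3, 18), (5, 13)] -> no version <= 1 -> NONE
v10: WRITE e=22  (e history now [(1, 20), (10, 22)])
v11: WRITE e=3  (e history now [(1, 20), (10, 22), (11, 3)])
v12: WRITE e=12  (e history now [(1, 20), (10, 22), (11, 3), (12, 12)])
READ f @v11: history=[(3, 18), (5, 13)] -> pick v5 -> 13
READ c @v9: history=[(2, 2)] -> pick v2 -> 2
READ f @v11: history=[(3, 18), (5, 13)] -> pick v5 -> 13
READ f @v1: history=[(3, 18), (5, 13)] -> no version <= 1 -> NONE
v13: WRITE c=5  (c history now [(2, 2), (13, 5)])
v14: WRITE c=13  (c history now [(2, 2), (13, 5), (14, 13)])

Answer: NONE
NONE
NONE
NONE
13
2
13
NONE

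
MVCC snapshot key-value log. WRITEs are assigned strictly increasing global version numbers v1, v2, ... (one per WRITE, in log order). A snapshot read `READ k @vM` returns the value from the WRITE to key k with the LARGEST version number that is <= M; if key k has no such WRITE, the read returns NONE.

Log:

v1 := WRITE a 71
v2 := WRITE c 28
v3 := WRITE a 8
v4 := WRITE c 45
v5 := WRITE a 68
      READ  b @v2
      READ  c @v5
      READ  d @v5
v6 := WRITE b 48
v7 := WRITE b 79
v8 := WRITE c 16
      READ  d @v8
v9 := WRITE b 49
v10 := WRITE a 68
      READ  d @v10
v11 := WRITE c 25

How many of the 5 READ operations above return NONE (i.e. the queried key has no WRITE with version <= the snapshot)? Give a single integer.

v1: WRITE a=71  (a history now [(1, 71)])
v2: WRITE c=28  (c history now [(2, 28)])
v3: WRITE a=8  (a history now [(1, 71), (3, 8)])
v4: WRITE c=45  (c history now [(2, 28), (4, 45)])
v5: WRITE a=68  (a history now [(1, 71), (3, 8), (5, 68)])
READ b @v2: history=[] -> no version <= 2 -> NONE
READ c @v5: history=[(2, 28), (4, 45)] -> pick v4 -> 45
READ d @v5: history=[] -> no version <= 5 -> NONE
v6: WRITE b=48  (b history now [(6, 48)])
v7: WRITE b=79  (b history now [(6, 48), (7, 79)])
v8: WRITE c=16  (c history now [(2, 28), (4, 45), (8, 16)])
READ d @v8: history=[] -> no version <= 8 -> NONE
v9: WRITE b=49  (b history now [(6, 48), (7, 79), (9, 49)])
v10: WRITE a=68  (a history now [(1, 71), (3, 8), (5, 68), (10, 68)])
READ d @v10: history=[] -> no version <= 10 -> NONE
v11: WRITE c=25  (c history now [(2, 28), (4, 45), (8, 16), (11, 25)])
Read results in order: ['NONE', '45', 'NONE', 'NONE', 'NONE']
NONE count = 4

Answer: 4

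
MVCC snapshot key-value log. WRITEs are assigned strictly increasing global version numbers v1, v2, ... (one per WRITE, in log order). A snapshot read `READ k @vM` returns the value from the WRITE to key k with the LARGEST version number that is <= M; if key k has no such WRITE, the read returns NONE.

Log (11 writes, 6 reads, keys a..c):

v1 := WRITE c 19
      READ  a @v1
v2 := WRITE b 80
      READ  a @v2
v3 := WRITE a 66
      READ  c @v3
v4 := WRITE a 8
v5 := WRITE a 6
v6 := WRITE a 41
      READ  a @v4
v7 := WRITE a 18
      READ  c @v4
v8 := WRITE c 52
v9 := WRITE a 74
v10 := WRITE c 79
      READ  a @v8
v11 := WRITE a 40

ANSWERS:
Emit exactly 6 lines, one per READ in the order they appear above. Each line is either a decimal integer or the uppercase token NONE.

Answer: NONE
NONE
19
8
19
18

Derivation:
v1: WRITE c=19  (c history now [(1, 19)])
READ a @v1: history=[] -> no version <= 1 -> NONE
v2: WRITE b=80  (b history now [(2, 80)])
READ a @v2: history=[] -> no version <= 2 -> NONE
v3: WRITE a=66  (a history now [(3, 66)])
READ c @v3: history=[(1, 19)] -> pick v1 -> 19
v4: WRITE a=8  (a history now [(3, 66), (4, 8)])
v5: WRITE a=6  (a history now [(3, 66), (4, 8), (5, 6)])
v6: WRITE a=41  (a history now [(3, 66), (4, 8), (5, 6), (6, 41)])
READ a @v4: history=[(3, 66), (4, 8), (5, 6), (6, 41)] -> pick v4 -> 8
v7: WRITE a=18  (a history now [(3, 66), (4, 8), (5, 6), (6, 41), (7, 18)])
READ c @v4: history=[(1, 19)] -> pick v1 -> 19
v8: WRITE c=52  (c history now [(1, 19), (8, 52)])
v9: WRITE a=74  (a history now [(3, 66), (4, 8), (5, 6), (6, 41), (7, 18), (9, 74)])
v10: WRITE c=79  (c history now [(1, 19), (8, 52), (10, 79)])
READ a @v8: history=[(3, 66), (4, 8), (5, 6), (6, 41), (7, 18), (9, 74)] -> pick v7 -> 18
v11: WRITE a=40  (a history now [(3, 66), (4, 8), (5, 6), (6, 41), (7, 18), (9, 74), (11, 40)])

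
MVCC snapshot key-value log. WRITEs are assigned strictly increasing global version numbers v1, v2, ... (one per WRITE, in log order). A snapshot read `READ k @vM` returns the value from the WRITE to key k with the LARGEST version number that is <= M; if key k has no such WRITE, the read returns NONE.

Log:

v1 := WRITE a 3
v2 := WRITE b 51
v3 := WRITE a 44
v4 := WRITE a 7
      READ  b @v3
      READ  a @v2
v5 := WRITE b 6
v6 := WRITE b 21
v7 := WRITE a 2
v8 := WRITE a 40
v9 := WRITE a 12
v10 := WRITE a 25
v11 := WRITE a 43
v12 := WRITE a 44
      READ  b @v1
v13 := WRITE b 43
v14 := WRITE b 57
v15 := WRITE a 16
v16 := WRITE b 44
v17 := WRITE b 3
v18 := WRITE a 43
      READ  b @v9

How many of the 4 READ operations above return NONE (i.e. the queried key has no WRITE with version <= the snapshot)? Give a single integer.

v1: WRITE a=3  (a history now [(1, 3)])
v2: WRITE b=51  (b history now [(2, 51)])
v3: WRITE a=44  (a history now [(1, 3), (3, 44)])
v4: WRITE a=7  (a history now [(1, 3), (3, 44), (4, 7)])
READ b @v3: history=[(2, 51)] -> pick v2 -> 51
READ a @v2: history=[(1, 3), (3, 44), (4, 7)] -> pick v1 -> 3
v5: WRITE b=6  (b history now [(2, 51), (5, 6)])
v6: WRITE b=21  (b history now [(2, 51), (5, 6), (6, 21)])
v7: WRITE a=2  (a history now [(1, 3), (3, 44), (4, 7), (7, 2)])
v8: WRITE a=40  (a history now [(1, 3), (3, 44), (4, 7), (7, 2), (8, 40)])
v9: WRITE a=12  (a history now [(1, 3), (3, 44), (4, 7), (7, 2), (8, 40), (9, 12)])
v10: WRITE a=25  (a history now [(1, 3), (3, 44), (4, 7), (7, 2), (8, 40), (9, 12), (10, 25)])
v11: WRITE a=43  (a history now [(1, 3), (3, 44), (4, 7), (7, 2), (8, 40), (9, 12), (10, 25), (11, 43)])
v12: WRITE a=44  (a history now [(1, 3), (3, 44), (4, 7), (7, 2), (8, 40), (9, 12), (10, 25), (11, 43), (12, 44)])
READ b @v1: history=[(2, 51), (5, 6), (6, 21)] -> no version <= 1 -> NONE
v13: WRITE b=43  (b history now [(2, 51), (5, 6), (6, 21), (13, 43)])
v14: WRITE b=57  (b history now [(2, 51), (5, 6), (6, 21), (13, 43), (14, 57)])
v15: WRITE a=16  (a history now [(1, 3), (3, 44), (4, 7), (7, 2), (8, 40), (9, 12), (10, 25), (11, 43), (12, 44), (15, 16)])
v16: WRITE b=44  (b history now [(2, 51), (5, 6), (6, 21), (13, 43), (14, 57), (16, 44)])
v17: WRITE b=3  (b history now [(2, 51), (5, 6), (6, 21), (13, 43), (14, 57), (16, 44), (17, 3)])
v18: WRITE a=43  (a history now [(1, 3), (3, 44), (4, 7), (7, 2), (8, 40), (9, 12), (10, 25), (11, 43), (12, 44), (15, 16), (18, 43)])
READ b @v9: history=[(2, 51), (5, 6), (6, 21), (13, 43), (14, 57), (16, 44), (17, 3)] -> pick v6 -> 21
Read results in order: ['51', '3', 'NONE', '21']
NONE count = 1

Answer: 1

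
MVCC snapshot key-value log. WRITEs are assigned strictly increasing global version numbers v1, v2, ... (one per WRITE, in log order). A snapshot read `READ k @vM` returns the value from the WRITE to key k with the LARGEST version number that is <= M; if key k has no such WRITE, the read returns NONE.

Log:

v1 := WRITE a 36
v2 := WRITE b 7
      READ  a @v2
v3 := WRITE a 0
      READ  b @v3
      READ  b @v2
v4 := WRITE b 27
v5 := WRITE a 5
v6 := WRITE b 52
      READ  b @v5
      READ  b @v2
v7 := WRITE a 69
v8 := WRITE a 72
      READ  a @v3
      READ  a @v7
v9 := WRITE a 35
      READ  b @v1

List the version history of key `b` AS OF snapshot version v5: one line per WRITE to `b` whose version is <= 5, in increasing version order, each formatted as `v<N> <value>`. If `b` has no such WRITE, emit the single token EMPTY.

Scan writes for key=b with version <= 5:
  v1 WRITE a 36 -> skip
  v2 WRITE b 7 -> keep
  v3 WRITE a 0 -> skip
  v4 WRITE b 27 -> keep
  v5 WRITE a 5 -> skip
  v6 WRITE b 52 -> drop (> snap)
  v7 WRITE a 69 -> skip
  v8 WRITE a 72 -> skip
  v9 WRITE a 35 -> skip
Collected: [(2, 7), (4, 27)]

Answer: v2 7
v4 27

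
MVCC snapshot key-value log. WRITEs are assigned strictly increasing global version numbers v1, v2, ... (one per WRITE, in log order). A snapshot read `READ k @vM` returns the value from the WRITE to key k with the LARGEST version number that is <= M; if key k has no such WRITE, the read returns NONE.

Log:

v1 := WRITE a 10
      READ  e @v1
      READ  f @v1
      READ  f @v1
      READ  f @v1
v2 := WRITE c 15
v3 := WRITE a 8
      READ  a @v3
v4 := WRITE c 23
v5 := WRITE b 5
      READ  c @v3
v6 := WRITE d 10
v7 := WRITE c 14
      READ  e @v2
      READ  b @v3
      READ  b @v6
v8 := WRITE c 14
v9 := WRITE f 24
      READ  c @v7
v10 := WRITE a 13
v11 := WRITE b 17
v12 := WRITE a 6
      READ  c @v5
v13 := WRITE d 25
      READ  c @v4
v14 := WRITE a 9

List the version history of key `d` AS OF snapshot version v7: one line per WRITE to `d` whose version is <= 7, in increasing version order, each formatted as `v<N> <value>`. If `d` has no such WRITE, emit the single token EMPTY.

Answer: v6 10

Derivation:
Scan writes for key=d with version <= 7:
  v1 WRITE a 10 -> skip
  v2 WRITE c 15 -> skip
  v3 WRITE a 8 -> skip
  v4 WRITE c 23 -> skip
  v5 WRITE b 5 -> skip
  v6 WRITE d 10 -> keep
  v7 WRITE c 14 -> skip
  v8 WRITE c 14 -> skip
  v9 WRITE f 24 -> skip
  v10 WRITE a 13 -> skip
  v11 WRITE b 17 -> skip
  v12 WRITE a 6 -> skip
  v13 WRITE d 25 -> drop (> snap)
  v14 WRITE a 9 -> skip
Collected: [(6, 10)]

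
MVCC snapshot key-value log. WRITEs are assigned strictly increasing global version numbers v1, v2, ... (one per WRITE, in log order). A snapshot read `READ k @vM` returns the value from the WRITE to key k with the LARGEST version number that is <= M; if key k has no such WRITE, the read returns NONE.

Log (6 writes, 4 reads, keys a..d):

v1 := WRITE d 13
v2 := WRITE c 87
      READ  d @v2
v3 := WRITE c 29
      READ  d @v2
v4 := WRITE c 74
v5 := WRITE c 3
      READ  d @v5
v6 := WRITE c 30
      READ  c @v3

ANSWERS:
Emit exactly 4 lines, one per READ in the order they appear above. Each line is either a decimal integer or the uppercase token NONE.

Answer: 13
13
13
29

Derivation:
v1: WRITE d=13  (d history now [(1, 13)])
v2: WRITE c=87  (c history now [(2, 87)])
READ d @v2: history=[(1, 13)] -> pick v1 -> 13
v3: WRITE c=29  (c history now [(2, 87), (3, 29)])
READ d @v2: history=[(1, 13)] -> pick v1 -> 13
v4: WRITE c=74  (c history now [(2, 87), (3, 29), (4, 74)])
v5: WRITE c=3  (c history now [(2, 87), (3, 29), (4, 74), (5, 3)])
READ d @v5: history=[(1, 13)] -> pick v1 -> 13
v6: WRITE c=30  (c history now [(2, 87), (3, 29), (4, 74), (5, 3), (6, 30)])
READ c @v3: history=[(2, 87), (3, 29), (4, 74), (5, 3), (6, 30)] -> pick v3 -> 29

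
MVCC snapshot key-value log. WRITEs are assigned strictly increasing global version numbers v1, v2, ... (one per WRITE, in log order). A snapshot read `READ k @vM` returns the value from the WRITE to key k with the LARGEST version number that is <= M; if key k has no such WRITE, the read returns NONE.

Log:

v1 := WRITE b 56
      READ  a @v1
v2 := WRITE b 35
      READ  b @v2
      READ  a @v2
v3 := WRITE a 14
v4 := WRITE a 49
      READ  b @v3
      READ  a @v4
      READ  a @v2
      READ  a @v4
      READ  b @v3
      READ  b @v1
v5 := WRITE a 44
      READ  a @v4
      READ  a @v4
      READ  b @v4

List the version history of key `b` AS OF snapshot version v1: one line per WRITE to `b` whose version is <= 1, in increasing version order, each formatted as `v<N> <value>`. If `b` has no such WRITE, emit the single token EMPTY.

Scan writes for key=b with version <= 1:
  v1 WRITE b 56 -> keep
  v2 WRITE b 35 -> drop (> snap)
  v3 WRITE a 14 -> skip
  v4 WRITE a 49 -> skip
  v5 WRITE a 44 -> skip
Collected: [(1, 56)]

Answer: v1 56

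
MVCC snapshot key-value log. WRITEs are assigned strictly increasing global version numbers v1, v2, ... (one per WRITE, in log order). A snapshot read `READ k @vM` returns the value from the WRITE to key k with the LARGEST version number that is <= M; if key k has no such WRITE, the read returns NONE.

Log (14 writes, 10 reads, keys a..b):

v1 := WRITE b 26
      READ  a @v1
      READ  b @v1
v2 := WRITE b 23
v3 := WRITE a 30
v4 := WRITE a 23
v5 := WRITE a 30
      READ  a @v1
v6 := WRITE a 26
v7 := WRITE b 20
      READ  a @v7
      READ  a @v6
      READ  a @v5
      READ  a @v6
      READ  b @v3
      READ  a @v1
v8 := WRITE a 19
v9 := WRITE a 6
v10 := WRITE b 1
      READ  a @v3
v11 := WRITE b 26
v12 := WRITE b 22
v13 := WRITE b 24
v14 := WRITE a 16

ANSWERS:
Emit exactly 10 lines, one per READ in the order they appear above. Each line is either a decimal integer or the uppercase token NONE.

Answer: NONE
26
NONE
26
26
30
26
23
NONE
30

Derivation:
v1: WRITE b=26  (b history now [(1, 26)])
READ a @v1: history=[] -> no version <= 1 -> NONE
READ b @v1: history=[(1, 26)] -> pick v1 -> 26
v2: WRITE b=23  (b history now [(1, 26), (2, 23)])
v3: WRITE a=30  (a history now [(3, 30)])
v4: WRITE a=23  (a history now [(3, 30), (4, 23)])
v5: WRITE a=30  (a history now [(3, 30), (4, 23), (5, 30)])
READ a @v1: history=[(3, 30), (4, 23), (5, 30)] -> no version <= 1 -> NONE
v6: WRITE a=26  (a history now [(3, 30), (4, 23), (5, 30), (6, 26)])
v7: WRITE b=20  (b history now [(1, 26), (2, 23), (7, 20)])
READ a @v7: history=[(3, 30), (4, 23), (5, 30), (6, 26)] -> pick v6 -> 26
READ a @v6: history=[(3, 30), (4, 23), (5, 30), (6, 26)] -> pick v6 -> 26
READ a @v5: history=[(3, 30), (4, 23), (5, 30), (6, 26)] -> pick v5 -> 30
READ a @v6: history=[(3, 30), (4, 23), (5, 30), (6, 26)] -> pick v6 -> 26
READ b @v3: history=[(1, 26), (2, 23), (7, 20)] -> pick v2 -> 23
READ a @v1: history=[(3, 30), (4, 23), (5, 30), (6, 26)] -> no version <= 1 -> NONE
v8: WRITE a=19  (a history now [(3, 30), (4, 23), (5, 30), (6, 26), (8, 19)])
v9: WRITE a=6  (a history now [(3, 30), (4, 23), (5, 30), (6, 26), (8, 19), (9, 6)])
v10: WRITE b=1  (b history now [(1, 26), (2, 23), (7, 20), (10, 1)])
READ a @v3: history=[(3, 30), (4, 23), (5, 30), (6, 26), (8, 19), (9, 6)] -> pick v3 -> 30
v11: WRITE b=26  (b history now [(1, 26), (2, 23), (7, 20), (10, 1), (11, 26)])
v12: WRITE b=22  (b history now [(1, 26), (2, 23), (7, 20), (10, 1), (11, 26), (12, 22)])
v13: WRITE b=24  (b history now [(1, 26), (2, 23), (7, 20), (10, 1), (11, 26), (12, 22), (13, 24)])
v14: WRITE a=16  (a history now [(3, 30), (4, 23), (5, 30), (6, 26), (8, 19), (9, 6), (14, 16)])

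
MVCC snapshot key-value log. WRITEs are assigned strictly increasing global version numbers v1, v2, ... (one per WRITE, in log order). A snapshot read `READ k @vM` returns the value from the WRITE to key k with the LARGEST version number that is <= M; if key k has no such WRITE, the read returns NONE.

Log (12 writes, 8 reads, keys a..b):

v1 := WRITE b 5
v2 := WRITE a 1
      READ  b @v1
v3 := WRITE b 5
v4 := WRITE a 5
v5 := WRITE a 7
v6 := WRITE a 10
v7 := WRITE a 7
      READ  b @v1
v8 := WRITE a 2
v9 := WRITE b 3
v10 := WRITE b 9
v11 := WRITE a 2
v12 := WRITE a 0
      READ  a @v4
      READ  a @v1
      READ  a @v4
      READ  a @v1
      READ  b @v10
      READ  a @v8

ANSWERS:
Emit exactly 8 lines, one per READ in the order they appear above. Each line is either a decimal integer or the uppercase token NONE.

Answer: 5
5
5
NONE
5
NONE
9
2

Derivation:
v1: WRITE b=5  (b history now [(1, 5)])
v2: WRITE a=1  (a history now [(2, 1)])
READ b @v1: history=[(1, 5)] -> pick v1 -> 5
v3: WRITE b=5  (b history now [(1, 5), (3, 5)])
v4: WRITE a=5  (a history now [(2, 1), (4, 5)])
v5: WRITE a=7  (a history now [(2, 1), (4, 5), (5, 7)])
v6: WRITE a=10  (a history now [(2, 1), (4, 5), (5, 7), (6, 10)])
v7: WRITE a=7  (a history now [(2, 1), (4, 5), (5, 7), (6, 10), (7, 7)])
READ b @v1: history=[(1, 5), (3, 5)] -> pick v1 -> 5
v8: WRITE a=2  (a history now [(2, 1), (4, 5), (5, 7), (6, 10), (7, 7), (8, 2)])
v9: WRITE b=3  (b history now [(1, 5), (3, 5), (9, 3)])
v10: WRITE b=9  (b history now [(1, 5), (3, 5), (9, 3), (10, 9)])
v11: WRITE a=2  (a history now [(2, 1), (4, 5), (5, 7), (6, 10), (7, 7), (8, 2), (11, 2)])
v12: WRITE a=0  (a history now [(2, 1), (4, 5), (5, 7), (6, 10), (7, 7), (8, 2), (11, 2), (12, 0)])
READ a @v4: history=[(2, 1), (4, 5), (5, 7), (6, 10), (7, 7), (8, 2), (11, 2), (12, 0)] -> pick v4 -> 5
READ a @v1: history=[(2, 1), (4, 5), (5, 7), (6, 10), (7, 7), (8, 2), (11, 2), (12, 0)] -> no version <= 1 -> NONE
READ a @v4: history=[(2, 1), (4, 5), (5, 7), (6, 10), (7, 7), (8, 2), (11, 2), (12, 0)] -> pick v4 -> 5
READ a @v1: history=[(2, 1), (4, 5), (5, 7), (6, 10), (7, 7), (8, 2), (11, 2), (12, 0)] -> no version <= 1 -> NONE
READ b @v10: history=[(1, 5), (3, 5), (9, 3), (10, 9)] -> pick v10 -> 9
READ a @v8: history=[(2, 1), (4, 5), (5, 7), (6, 10), (7, 7), (8, 2), (11, 2), (12, 0)] -> pick v8 -> 2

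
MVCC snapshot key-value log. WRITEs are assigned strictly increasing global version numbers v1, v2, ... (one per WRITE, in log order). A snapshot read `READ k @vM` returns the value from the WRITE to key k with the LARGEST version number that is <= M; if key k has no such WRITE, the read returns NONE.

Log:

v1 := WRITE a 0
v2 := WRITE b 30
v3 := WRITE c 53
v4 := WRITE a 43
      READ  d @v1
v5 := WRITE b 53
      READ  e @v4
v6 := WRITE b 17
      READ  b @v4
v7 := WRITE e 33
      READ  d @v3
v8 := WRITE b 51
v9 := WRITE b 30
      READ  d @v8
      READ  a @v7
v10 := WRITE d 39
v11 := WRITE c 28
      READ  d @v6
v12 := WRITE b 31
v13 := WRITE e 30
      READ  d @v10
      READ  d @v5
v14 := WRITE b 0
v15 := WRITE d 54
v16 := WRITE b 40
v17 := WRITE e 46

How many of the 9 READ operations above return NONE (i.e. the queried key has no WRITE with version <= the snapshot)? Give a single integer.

v1: WRITE a=0  (a history now [(1, 0)])
v2: WRITE b=30  (b history now [(2, 30)])
v3: WRITE c=53  (c history now [(3, 53)])
v4: WRITE a=43  (a history now [(1, 0), (4, 43)])
READ d @v1: history=[] -> no version <= 1 -> NONE
v5: WRITE b=53  (b history now [(2, 30), (5, 53)])
READ e @v4: history=[] -> no version <= 4 -> NONE
v6: WRITE b=17  (b history now [(2, 30), (5, 53), (6, 17)])
READ b @v4: history=[(2, 30), (5, 53), (6, 17)] -> pick v2 -> 30
v7: WRITE e=33  (e history now [(7, 33)])
READ d @v3: history=[] -> no version <= 3 -> NONE
v8: WRITE b=51  (b history now [(2, 30), (5, 53), (6, 17), (8, 51)])
v9: WRITE b=30  (b history now [(2, 30), (5, 53), (6, 17), (8, 51), (9, 30)])
READ d @v8: history=[] -> no version <= 8 -> NONE
READ a @v7: history=[(1, 0), (4, 43)] -> pick v4 -> 43
v10: WRITE d=39  (d history now [(10, 39)])
v11: WRITE c=28  (c history now [(3, 53), (11, 28)])
READ d @v6: history=[(10, 39)] -> no version <= 6 -> NONE
v12: WRITE b=31  (b history now [(2, 30), (5, 53), (6, 17), (8, 51), (9, 30), (12, 31)])
v13: WRITE e=30  (e history now [(7, 33), (13, 30)])
READ d @v10: history=[(10, 39)] -> pick v10 -> 39
READ d @v5: history=[(10, 39)] -> no version <= 5 -> NONE
v14: WRITE b=0  (b history now [(2, 30), (5, 53), (6, 17), (8, 51), (9, 30), (12, 31), (14, 0)])
v15: WRITE d=54  (d history now [(10, 39), (15, 54)])
v16: WRITE b=40  (b history now [(2, 30), (5, 53), (6, 17), (8, 51), (9, 30), (12, 31), (14, 0), (16, 40)])
v17: WRITE e=46  (e history now [(7, 33), (13, 30), (17, 46)])
Read results in order: ['NONE', 'NONE', '30', 'NONE', 'NONE', '43', 'NONE', '39', 'NONE']
NONE count = 6

Answer: 6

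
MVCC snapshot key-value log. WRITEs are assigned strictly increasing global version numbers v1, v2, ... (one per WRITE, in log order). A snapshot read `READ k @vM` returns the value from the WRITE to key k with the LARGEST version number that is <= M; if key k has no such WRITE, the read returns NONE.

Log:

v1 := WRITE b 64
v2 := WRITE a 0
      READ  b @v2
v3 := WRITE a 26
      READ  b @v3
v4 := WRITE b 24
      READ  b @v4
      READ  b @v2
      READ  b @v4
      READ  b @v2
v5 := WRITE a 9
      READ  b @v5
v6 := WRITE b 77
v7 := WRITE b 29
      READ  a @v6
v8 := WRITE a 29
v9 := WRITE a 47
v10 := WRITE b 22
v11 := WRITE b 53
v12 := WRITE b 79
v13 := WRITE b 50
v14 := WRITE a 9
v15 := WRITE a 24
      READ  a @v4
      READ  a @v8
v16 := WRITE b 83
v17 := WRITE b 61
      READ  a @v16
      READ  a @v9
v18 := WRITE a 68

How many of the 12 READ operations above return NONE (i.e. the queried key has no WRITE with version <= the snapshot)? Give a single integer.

Answer: 0

Derivation:
v1: WRITE b=64  (b history now [(1, 64)])
v2: WRITE a=0  (a history now [(2, 0)])
READ b @v2: history=[(1, 64)] -> pick v1 -> 64
v3: WRITE a=26  (a history now [(2, 0), (3, 26)])
READ b @v3: history=[(1, 64)] -> pick v1 -> 64
v4: WRITE b=24  (b history now [(1, 64), (4, 24)])
READ b @v4: history=[(1, 64), (4, 24)] -> pick v4 -> 24
READ b @v2: history=[(1, 64), (4, 24)] -> pick v1 -> 64
READ b @v4: history=[(1, 64), (4, 24)] -> pick v4 -> 24
READ b @v2: history=[(1, 64), (4, 24)] -> pick v1 -> 64
v5: WRITE a=9  (a history now [(2, 0), (3, 26), (5, 9)])
READ b @v5: history=[(1, 64), (4, 24)] -> pick v4 -> 24
v6: WRITE b=77  (b history now [(1, 64), (4, 24), (6, 77)])
v7: WRITE b=29  (b history now [(1, 64), (4, 24), (6, 77), (7, 29)])
READ a @v6: history=[(2, 0), (3, 26), (5, 9)] -> pick v5 -> 9
v8: WRITE a=29  (a history now [(2, 0), (3, 26), (5, 9), (8, 29)])
v9: WRITE a=47  (a history now [(2, 0), (3, 26), (5, 9), (8, 29), (9, 47)])
v10: WRITE b=22  (b history now [(1, 64), (4, 24), (6, 77), (7, 29), (10, 22)])
v11: WRITE b=53  (b history now [(1, 64), (4, 24), (6, 77), (7, 29), (10, 22), (11, 53)])
v12: WRITE b=79  (b history now [(1, 64), (4, 24), (6, 77), (7, 29), (10, 22), (11, 53), (12, 79)])
v13: WRITE b=50  (b history now [(1, 64), (4, 24), (6, 77), (7, 29), (10, 22), (11, 53), (12, 79), (13, 50)])
v14: WRITE a=9  (a history now [(2, 0), (3, 26), (5, 9), (8, 29), (9, 47), (14, 9)])
v15: WRITE a=24  (a history now [(2, 0), (3, 26), (5, 9), (8, 29), (9, 47), (14, 9), (15, 24)])
READ a @v4: history=[(2, 0), (3, 26), (5, 9), (8, 29), (9, 47), (14, 9), (15, 24)] -> pick v3 -> 26
READ a @v8: history=[(2, 0), (3, 26), (5, 9), (8, 29), (9, 47), (14, 9), (15, 24)] -> pick v8 -> 29
v16: WRITE b=83  (b history now [(1, 64), (4, 24), (6, 77), (7, 29), (10, 22), (11, 53), (12, 79), (13, 50), (16, 83)])
v17: WRITE b=61  (b history now [(1, 64), (4, 24), (6, 77), (7, 29), (10, 22), (11, 53), (12, 79), (13, 50), (16, 83), (17, 61)])
READ a @v16: history=[(2, 0), (3, 26), (5, 9), (8, 29), (9, 47), (14, 9), (15, 24)] -> pick v15 -> 24
READ a @v9: history=[(2, 0), (3, 26), (5, 9), (8, 29), (9, 47), (14, 9), (15, 24)] -> pick v9 -> 47
v18: WRITE a=68  (a history now [(2, 0), (3, 26), (5, 9), (8, 29), (9, 47), (14, 9), (15, 24), (18, 68)])
Read results in order: ['64', '64', '24', '64', '24', '64', '24', '9', '26', '29', '24', '47']
NONE count = 0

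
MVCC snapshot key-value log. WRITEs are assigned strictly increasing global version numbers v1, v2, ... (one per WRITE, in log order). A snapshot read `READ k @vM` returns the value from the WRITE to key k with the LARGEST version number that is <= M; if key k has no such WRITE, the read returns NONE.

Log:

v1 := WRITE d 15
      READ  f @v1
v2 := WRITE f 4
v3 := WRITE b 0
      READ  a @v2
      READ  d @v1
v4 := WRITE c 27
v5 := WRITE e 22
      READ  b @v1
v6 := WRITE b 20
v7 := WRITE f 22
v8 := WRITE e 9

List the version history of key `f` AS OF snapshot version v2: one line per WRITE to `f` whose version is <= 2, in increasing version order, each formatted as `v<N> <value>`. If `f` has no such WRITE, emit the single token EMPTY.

Scan writes for key=f with version <= 2:
  v1 WRITE d 15 -> skip
  v2 WRITE f 4 -> keep
  v3 WRITE b 0 -> skip
  v4 WRITE c 27 -> skip
  v5 WRITE e 22 -> skip
  v6 WRITE b 20 -> skip
  v7 WRITE f 22 -> drop (> snap)
  v8 WRITE e 9 -> skip
Collected: [(2, 4)]

Answer: v2 4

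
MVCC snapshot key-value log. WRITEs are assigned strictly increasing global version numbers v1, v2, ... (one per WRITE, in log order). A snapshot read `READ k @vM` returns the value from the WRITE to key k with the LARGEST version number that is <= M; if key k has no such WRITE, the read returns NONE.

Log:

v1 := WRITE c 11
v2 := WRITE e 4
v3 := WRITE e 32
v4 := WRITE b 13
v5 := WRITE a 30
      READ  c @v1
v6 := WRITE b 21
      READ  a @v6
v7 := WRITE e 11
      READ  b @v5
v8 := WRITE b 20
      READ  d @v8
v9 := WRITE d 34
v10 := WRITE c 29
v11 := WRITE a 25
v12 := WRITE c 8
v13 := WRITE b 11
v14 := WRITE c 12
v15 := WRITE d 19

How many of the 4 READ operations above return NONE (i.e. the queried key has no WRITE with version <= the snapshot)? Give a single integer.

v1: WRITE c=11  (c history now [(1, 11)])
v2: WRITE e=4  (e history now [(2, 4)])
v3: WRITE e=32  (e history now [(2, 4), (3, 32)])
v4: WRITE b=13  (b history now [(4, 13)])
v5: WRITE a=30  (a history now [(5, 30)])
READ c @v1: history=[(1, 11)] -> pick v1 -> 11
v6: WRITE b=21  (b history now [(4, 13), (6, 21)])
READ a @v6: history=[(5, 30)] -> pick v5 -> 30
v7: WRITE e=11  (e history now [(2, 4), (3, 32), (7, 11)])
READ b @v5: history=[(4, 13), (6, 21)] -> pick v4 -> 13
v8: WRITE b=20  (b history now [(4, 13), (6, 21), (8, 20)])
READ d @v8: history=[] -> no version <= 8 -> NONE
v9: WRITE d=34  (d history now [(9, 34)])
v10: WRITE c=29  (c history now [(1, 11), (10, 29)])
v11: WRITE a=25  (a history now [(5, 30), (11, 25)])
v12: WRITE c=8  (c history now [(1, 11), (10, 29), (12, 8)])
v13: WRITE b=11  (b history now [(4, 13), (6, 21), (8, 20), (13, 11)])
v14: WRITE c=12  (c history now [(1, 11), (10, 29), (12, 8), (14, 12)])
v15: WRITE d=19  (d history now [(9, 34), (15, 19)])
Read results in order: ['11', '30', '13', 'NONE']
NONE count = 1

Answer: 1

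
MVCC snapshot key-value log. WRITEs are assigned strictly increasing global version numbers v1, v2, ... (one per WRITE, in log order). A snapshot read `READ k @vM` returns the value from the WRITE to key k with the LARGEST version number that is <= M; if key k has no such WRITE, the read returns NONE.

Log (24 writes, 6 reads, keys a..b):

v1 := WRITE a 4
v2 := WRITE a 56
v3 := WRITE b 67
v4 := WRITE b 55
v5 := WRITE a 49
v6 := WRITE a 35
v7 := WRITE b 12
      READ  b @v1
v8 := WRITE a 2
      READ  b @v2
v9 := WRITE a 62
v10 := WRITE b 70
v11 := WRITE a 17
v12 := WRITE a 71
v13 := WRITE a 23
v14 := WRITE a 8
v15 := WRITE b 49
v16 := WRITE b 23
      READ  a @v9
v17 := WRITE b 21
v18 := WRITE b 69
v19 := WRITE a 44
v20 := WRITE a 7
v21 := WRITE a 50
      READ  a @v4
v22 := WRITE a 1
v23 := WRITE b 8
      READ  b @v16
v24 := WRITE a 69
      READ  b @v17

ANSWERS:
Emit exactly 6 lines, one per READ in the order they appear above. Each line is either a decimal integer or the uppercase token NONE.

Answer: NONE
NONE
62
56
23
21

Derivation:
v1: WRITE a=4  (a history now [(1, 4)])
v2: WRITE a=56  (a history now [(1, 4), (2, 56)])
v3: WRITE b=67  (b history now [(3, 67)])
v4: WRITE b=55  (b history now [(3, 67), (4, 55)])
v5: WRITE a=49  (a history now [(1, 4), (2, 56), (5, 49)])
v6: WRITE a=35  (a history now [(1, 4), (2, 56), (5, 49), (6, 35)])
v7: WRITE b=12  (b history now [(3, 67), (4, 55), (7, 12)])
READ b @v1: history=[(3, 67), (4, 55), (7, 12)] -> no version <= 1 -> NONE
v8: WRITE a=2  (a history now [(1, 4), (2, 56), (5, 49), (6, 35), (8, 2)])
READ b @v2: history=[(3, 67), (4, 55), (7, 12)] -> no version <= 2 -> NONE
v9: WRITE a=62  (a history now [(1, 4), (2, 56), (5, 49), (6, 35), (8, 2), (9, 62)])
v10: WRITE b=70  (b history now [(3, 67), (4, 55), (7, 12), (10, 70)])
v11: WRITE a=17  (a history now [(1, 4), (2, 56), (5, 49), (6, 35), (8, 2), (9, 62), (11, 17)])
v12: WRITE a=71  (a history now [(1, 4), (2, 56), (5, 49), (6, 35), (8, 2), (9, 62), (11, 17), (12, 71)])
v13: WRITE a=23  (a history now [(1, 4), (2, 56), (5, 49), (6, 35), (8, 2), (9, 62), (11, 17), (12, 71), (13, 23)])
v14: WRITE a=8  (a history now [(1, 4), (2, 56), (5, 49), (6, 35), (8, 2), (9, 62), (11, 17), (12, 71), (13, 23), (14, 8)])
v15: WRITE b=49  (b history now [(3, 67), (4, 55), (7, 12), (10, 70), (15, 49)])
v16: WRITE b=23  (b history now [(3, 67), (4, 55), (7, 12), (10, 70), (15, 49), (16, 23)])
READ a @v9: history=[(1, 4), (2, 56), (5, 49), (6, 35), (8, 2), (9, 62), (11, 17), (12, 71), (13, 23), (14, 8)] -> pick v9 -> 62
v17: WRITE b=21  (b history now [(3, 67), (4, 55), (7, 12), (10, 70), (15, 49), (16, 23), (17, 21)])
v18: WRITE b=69  (b history now [(3, 67), (4, 55), (7, 12), (10, 70), (15, 49), (16, 23), (17, 21), (18, 69)])
v19: WRITE a=44  (a history now [(1, 4), (2, 56), (5, 49), (6, 35), (8, 2), (9, 62), (11, 17), (12, 71), (13, 23), (14, 8), (19, 44)])
v20: WRITE a=7  (a history now [(1, 4), (2, 56), (5, 49), (6, 35), (8, 2), (9, 62), (11, 17), (12, 71), (13, 23), (14, 8), (19, 44), (20, 7)])
v21: WRITE a=50  (a history now [(1, 4), (2, 56), (5, 49), (6, 35), (8, 2), (9, 62), (11, 17), (12, 71), (13, 23), (14, 8), (19, 44), (20, 7), (21, 50)])
READ a @v4: history=[(1, 4), (2, 56), (5, 49), (6, 35), (8, 2), (9, 62), (11, 17), (12, 71), (13, 23), (14, 8), (19, 44), (20, 7), (21, 50)] -> pick v2 -> 56
v22: WRITE a=1  (a history now [(1, 4), (2, 56), (5, 49), (6, 35), (8, 2), (9, 62), (11, 17), (12, 71), (13, 23), (14, 8), (19, 44), (20, 7), (21, 50), (22, 1)])
v23: WRITE b=8  (b history now [(3, 67), (4, 55), (7, 12), (10, 70), (15, 49), (16, 23), (17, 21), (18, 69), (23, 8)])
READ b @v16: history=[(3, 67), (4, 55), (7, 12), (10, 70), (15, 49), (16, 23), (17, 21), (18, 69), (23, 8)] -> pick v16 -> 23
v24: WRITE a=69  (a history now [(1, 4), (2, 56), (5, 49), (6, 35), (8, 2), (9, 62), (11, 17), (12, 71), (13, 23), (14, 8), (19, 44), (20, 7), (21, 50), (22, 1), (24, 69)])
READ b @v17: history=[(3, 67), (4, 55), (7, 12), (10, 70), (15, 49), (16, 23), (17, 21), (18, 69), (23, 8)] -> pick v17 -> 21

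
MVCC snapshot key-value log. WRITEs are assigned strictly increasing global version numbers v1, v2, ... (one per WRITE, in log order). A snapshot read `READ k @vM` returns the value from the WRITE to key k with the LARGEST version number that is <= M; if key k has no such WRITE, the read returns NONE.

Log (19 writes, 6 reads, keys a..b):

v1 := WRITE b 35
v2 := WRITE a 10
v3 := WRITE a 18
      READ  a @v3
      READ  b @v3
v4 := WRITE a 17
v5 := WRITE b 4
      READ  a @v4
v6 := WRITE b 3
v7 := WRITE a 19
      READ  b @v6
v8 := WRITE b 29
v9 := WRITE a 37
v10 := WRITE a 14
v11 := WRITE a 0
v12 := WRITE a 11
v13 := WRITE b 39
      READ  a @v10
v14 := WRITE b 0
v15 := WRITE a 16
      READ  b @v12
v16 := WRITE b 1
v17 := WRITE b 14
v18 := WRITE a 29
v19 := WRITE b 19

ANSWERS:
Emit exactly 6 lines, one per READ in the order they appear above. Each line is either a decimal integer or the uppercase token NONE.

v1: WRITE b=35  (b history now [(1, 35)])
v2: WRITE a=10  (a history now [(2, 10)])
v3: WRITE a=18  (a history now [(2, 10), (3, 18)])
READ a @v3: history=[(2, 10), (3, 18)] -> pick v3 -> 18
READ b @v3: history=[(1, 35)] -> pick v1 -> 35
v4: WRITE a=17  (a history now [(2, 10), (3, 18), (4, 17)])
v5: WRITE b=4  (b history now [(1, 35), (5, 4)])
READ a @v4: history=[(2, 10), (3, 18), (4, 17)] -> pick v4 -> 17
v6: WRITE b=3  (b history now [(1, 35), (5, 4), (6, 3)])
v7: WRITE a=19  (a history now [(2, 10), (3, 18), (4, 17), (7, 19)])
READ b @v6: history=[(1, 35), (5, 4), (6, 3)] -> pick v6 -> 3
v8: WRITE b=29  (b history now [(1, 35), (5, 4), (6, 3), (8, 29)])
v9: WRITE a=37  (a history now [(2, 10), (3, 18), (4, 17), (7, 19), (9, 37)])
v10: WRITE a=14  (a history now [(2, 10), (3, 18), (4, 17), (7, 19), (9, 37), (10, 14)])
v11: WRITE a=0  (a history now [(2, 10), (3, 18), (4, 17), (7, 19), (9, 37), (10, 14), (11, 0)])
v12: WRITE a=11  (a history now [(2, 10), (3, 18), (4, 17), (7, 19), (9, 37), (10, 14), (11, 0), (12, 11)])
v13: WRITE b=39  (b history now [(1, 35), (5, 4), (6, 3), (8, 29), (13, 39)])
READ a @v10: history=[(2, 10), (3, 18), (4, 17), (7, 19), (9, 37), (10, 14), (11, 0), (12, 11)] -> pick v10 -> 14
v14: WRITE b=0  (b history now [(1, 35), (5, 4), (6, 3), (8, 29), (13, 39), (14, 0)])
v15: WRITE a=16  (a history now [(2, 10), (3, 18), (4, 17), (7, 19), (9, 37), (10, 14), (11, 0), (12, 11), (15, 16)])
READ b @v12: history=[(1, 35), (5, 4), (6, 3), (8, 29), (13, 39), (14, 0)] -> pick v8 -> 29
v16: WRITE b=1  (b history now [(1, 35), (5, 4), (6, 3), (8, 29), (13, 39), (14, 0), (16, 1)])
v17: WRITE b=14  (b history now [(1, 35), (5, 4), (6, 3), (8, 29), (13, 39), (14, 0), (16, 1), (17, 14)])
v18: WRITE a=29  (a history now [(2, 10), (3, 18), (4, 17), (7, 19), (9, 37), (10, 14), (11, 0), (12, 11), (15, 16), (18, 29)])
v19: WRITE b=19  (b history now [(1, 35), (5, 4), (6, 3), (8, 29), (13, 39), (14, 0), (16, 1), (17, 14), (19, 19)])

Answer: 18
35
17
3
14
29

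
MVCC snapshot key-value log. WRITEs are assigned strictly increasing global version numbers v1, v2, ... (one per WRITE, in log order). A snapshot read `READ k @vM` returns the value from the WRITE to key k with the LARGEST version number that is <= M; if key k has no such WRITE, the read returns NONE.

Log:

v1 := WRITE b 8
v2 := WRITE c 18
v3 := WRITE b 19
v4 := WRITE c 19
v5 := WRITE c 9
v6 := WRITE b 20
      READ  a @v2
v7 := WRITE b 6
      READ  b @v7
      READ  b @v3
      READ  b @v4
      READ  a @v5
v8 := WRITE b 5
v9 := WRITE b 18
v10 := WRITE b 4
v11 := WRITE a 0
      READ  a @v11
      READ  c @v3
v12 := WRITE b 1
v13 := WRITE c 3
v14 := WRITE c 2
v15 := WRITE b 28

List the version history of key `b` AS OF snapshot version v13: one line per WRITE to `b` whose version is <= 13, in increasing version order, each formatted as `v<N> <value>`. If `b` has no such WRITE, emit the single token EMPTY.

Scan writes for key=b with version <= 13:
  v1 WRITE b 8 -> keep
  v2 WRITE c 18 -> skip
  v3 WRITE b 19 -> keep
  v4 WRITE c 19 -> skip
  v5 WRITE c 9 -> skip
  v6 WRITE b 20 -> keep
  v7 WRITE b 6 -> keep
  v8 WRITE b 5 -> keep
  v9 WRITE b 18 -> keep
  v10 WRITE b 4 -> keep
  v11 WRITE a 0 -> skip
  v12 WRITE b 1 -> keep
  v13 WRITE c 3 -> skip
  v14 WRITE c 2 -> skip
  v15 WRITE b 28 -> drop (> snap)
Collected: [(1, 8), (3, 19), (6, 20), (7, 6), (8, 5), (9, 18), (10, 4), (12, 1)]

Answer: v1 8
v3 19
v6 20
v7 6
v8 5
v9 18
v10 4
v12 1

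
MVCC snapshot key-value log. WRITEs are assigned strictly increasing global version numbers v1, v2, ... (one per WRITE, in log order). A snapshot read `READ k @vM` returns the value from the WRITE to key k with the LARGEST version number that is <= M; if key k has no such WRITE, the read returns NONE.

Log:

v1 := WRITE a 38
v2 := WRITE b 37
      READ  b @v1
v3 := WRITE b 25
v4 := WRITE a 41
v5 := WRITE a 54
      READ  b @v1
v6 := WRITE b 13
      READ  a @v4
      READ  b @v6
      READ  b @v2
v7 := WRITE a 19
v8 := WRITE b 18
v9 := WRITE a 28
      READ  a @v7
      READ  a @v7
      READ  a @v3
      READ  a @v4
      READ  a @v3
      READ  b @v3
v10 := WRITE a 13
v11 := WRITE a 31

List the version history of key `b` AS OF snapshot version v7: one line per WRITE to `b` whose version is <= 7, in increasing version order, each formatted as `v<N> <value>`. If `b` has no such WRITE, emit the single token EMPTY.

Answer: v2 37
v3 25
v6 13

Derivation:
Scan writes for key=b with version <= 7:
  v1 WRITE a 38 -> skip
  v2 WRITE b 37 -> keep
  v3 WRITE b 25 -> keep
  v4 WRITE a 41 -> skip
  v5 WRITE a 54 -> skip
  v6 WRITE b 13 -> keep
  v7 WRITE a 19 -> skip
  v8 WRITE b 18 -> drop (> snap)
  v9 WRITE a 28 -> skip
  v10 WRITE a 13 -> skip
  v11 WRITE a 31 -> skip
Collected: [(2, 37), (3, 25), (6, 13)]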